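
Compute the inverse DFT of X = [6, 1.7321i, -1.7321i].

x[n] = (1/3) Σ(k=0 to 2) X[k] · e^(2πikn/3)

Computing each x[n]:
x[0] = 2
x[1] = 1
x[2] = 3

x = [2, 1, 3]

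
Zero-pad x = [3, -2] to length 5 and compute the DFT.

Original 2-point DFT: [1, 5]
Zero-padded 5-point DFT provides frequency interpolation.

DFT_5([x, 0, ...]) = [1, 2.3820+1.9021i, 4.6180+1.1756i, 4.6180-1.1756i, 2.3820-1.9021i]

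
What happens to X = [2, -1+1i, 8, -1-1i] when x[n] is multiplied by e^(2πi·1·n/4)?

Modulation property: DFT(ω_4^(-1n)·x[n]) = X[(k-1) mod 4], so circularly shift X by 1 positions.

X[k-1] = [-1-1i, 2, -1+1i, 8]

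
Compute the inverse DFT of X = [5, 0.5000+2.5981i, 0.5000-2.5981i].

x[n] = (1/3) Σ(k=0 to 2) X[k] · e^(2πikn/3)

Computing each x[n]:
x[0] = 2
x[1] = 0
x[2] = 3

x = [2, 0, 3]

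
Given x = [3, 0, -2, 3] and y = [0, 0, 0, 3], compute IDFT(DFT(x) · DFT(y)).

(x ⊛ y)[n] = Σ(m=0 to 3) x[m] · y[(n-m) mod 4]

Computing each output sample:
(x ⊛ y)[0] = 0
(x ⊛ y)[1] = -6
(x ⊛ y)[2] = 9
(x ⊛ y)[3] = 9

x ⊛ y = [0, -6, 9, 9]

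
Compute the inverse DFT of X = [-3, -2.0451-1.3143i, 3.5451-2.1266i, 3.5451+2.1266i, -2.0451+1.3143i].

x[n] = (1/5) Σ(k=0 to 4) X[k] · e^(2πikn/5)

Computing each x[n]:
x[0] = 0
x[1] = -1
x[2] = 0
x[3] = 1
x[4] = -3

x = [0, -1, 0, 1, -3]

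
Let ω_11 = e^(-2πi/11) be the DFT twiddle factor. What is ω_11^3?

ω_11^3 = e^(-2πi·3/11)
= cos(-2π·3/11) + i·sin(-2π·3/11)
= cos(-6π/11) + i·sin(-6π/11)

ω_11^3 = cos(-6π/11) + i·sin(-6π/11) = -0.1423-0.9898i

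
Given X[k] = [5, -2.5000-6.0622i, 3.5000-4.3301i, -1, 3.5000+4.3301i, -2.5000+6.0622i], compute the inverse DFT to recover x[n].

x[n] = (1/6) Σ(k=0 to 5) X[k] · e^(2πikn/6)

Computing each x[n]:
x[0] = 1
x[1] = 3
x[2] = 1
x[3] = 3
x[4] = 0
x[5] = -3

x = [1, 3, 1, 3, 0, -3]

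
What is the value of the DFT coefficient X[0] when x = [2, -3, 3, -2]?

X[0] = Σ(n=0 to 3) x[n] · ω_4^0 = Σ x[n]
= (2) + (-3) + (3) + (-2)

X[0] = 0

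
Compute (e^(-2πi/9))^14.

Since ω_9^9 = 1, powers reduce modulo 9.
14 mod 9 = 5
So ω_9^14 = ω_9^5 = e^(-2πi·5/9)

ω_9^14 = ω_9^5 = -0.9397+0.3420i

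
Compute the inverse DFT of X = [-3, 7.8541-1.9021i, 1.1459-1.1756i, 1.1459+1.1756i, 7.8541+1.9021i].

x[n] = (1/5) Σ(k=0 to 4) X[k] · e^(2πikn/5)

Computing each x[n]:
x[0] = 3
x[1] = 1
x[2] = -3
x[3] = -3
x[4] = -1

x = [3, 1, -3, -3, -1]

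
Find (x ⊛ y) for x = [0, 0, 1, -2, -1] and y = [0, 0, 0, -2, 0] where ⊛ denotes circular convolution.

(x ⊛ y)[n] = Σ(m=0 to 4) x[m] · y[(n-m) mod 5]

Computing each output sample:
(x ⊛ y)[0] = -2
(x ⊛ y)[1] = 4
(x ⊛ y)[2] = 2
(x ⊛ y)[3] = 0
(x ⊛ y)[4] = 0

x ⊛ y = [-2, 4, 2, 0, 0]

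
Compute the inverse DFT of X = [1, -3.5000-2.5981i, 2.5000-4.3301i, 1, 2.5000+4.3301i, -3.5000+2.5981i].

x[n] = (1/6) Σ(k=0 to 5) X[k] · e^(2πikn/6)

Computing each x[n]:
x[0] = 0
x[1] = 1
x[2] = 0
x[3] = 2
x[4] = 1
x[5] = -3

x = [0, 1, 0, 2, 1, -3]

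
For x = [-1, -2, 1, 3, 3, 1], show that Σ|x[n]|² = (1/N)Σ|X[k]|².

Time domain:
Σ|x[n]|² = |-1|² + |-2|² + |1|² + |3|² + |3|² + |1|² = 25.0000

Frequency domain:
(1/6)Σ|X[k]|² = (1/6)(|5|² + |-6.5000+4.3301i|² + |0.5000+0.8660i|² + |1|² + |0.5000-0.8660i|² + |-6.5000-4.3301i|²) = (1/6)·150.0000 = 25.0000

Both sides agree, confirming Parseval's theorem.

Σ|x[n]|² = (1/N)Σ|X[k]|² = 25.0000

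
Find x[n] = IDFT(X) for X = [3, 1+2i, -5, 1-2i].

x[n] = (1/4) Σ(k=0 to 3) X[k] · e^(2πikn/4)

Computing each x[n]:
x[0] = 0
x[1] = 1
x[2] = -1
x[3] = 3

x = [0, 1, -1, 3]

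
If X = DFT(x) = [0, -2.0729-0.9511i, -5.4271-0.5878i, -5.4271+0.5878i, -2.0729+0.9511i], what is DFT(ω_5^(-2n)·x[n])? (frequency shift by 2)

Modulation property: DFT(ω_5^(-2n)·x[n]) = X[(k-2) mod 5], so circularly shift X by 2 positions.

X[k-2] = [-5.4271+0.5878i, -2.0729+0.9511i, 0, -2.0729-0.9511i, -5.4271-0.5878i]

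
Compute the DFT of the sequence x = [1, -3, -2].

X[k] = Σ(n=0 to 2) x[n] · ω_3^(nk)
where ω_3 = e^(-2πi/3)

Computing each X[k]:
X[0] = -4
X[1] = 3.5000+0.8660i
X[2] = 3.5000-0.8660i

X = [-4, 3.5000+0.8660i, 3.5000-0.8660i]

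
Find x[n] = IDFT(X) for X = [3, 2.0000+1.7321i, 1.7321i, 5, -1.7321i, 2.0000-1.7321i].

x[n] = (1/6) Σ(k=0 to 5) X[k] · e^(2πikn/6)

Computing each x[n]:
x[0] = 2
x[1] = -1
x[2] = 1
x[3] = -1
x[4] = 1
x[5] = 1

x = [2, -1, 1, -1, 1, 1]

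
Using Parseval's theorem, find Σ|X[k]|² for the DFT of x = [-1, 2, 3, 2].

Parseval: Σ|x[n]|² = (1/N)Σ|X[k]|², so Σ|X[k]|² = N·Σ|x[n]|² = 4·18.0000

Σ|X[k]|² = N·Σ|x[n]|² = 4·18.0000 = 72.0000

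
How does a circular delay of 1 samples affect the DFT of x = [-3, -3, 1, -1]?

Time shift by 1: X_shifted[k] = ω_4^(1k) · X[k]
Shifted x = [-1, -3, -3, 1]

DFT(x[n-1]) = [-6, 2+4i, -2, 2-4i]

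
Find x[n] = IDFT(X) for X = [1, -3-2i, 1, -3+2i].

x[n] = (1/4) Σ(k=0 to 3) X[k] · e^(2πikn/4)

Computing each x[n]:
x[0] = -1
x[1] = 1
x[2] = 2
x[3] = -1

x = [-1, 1, 2, -1]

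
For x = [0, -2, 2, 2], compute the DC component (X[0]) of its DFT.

X[0] = Σ(n=0 to 3) x[n] · ω_4^0 = Σ x[n]
= (0) + (-2) + (2) + (2)

X[0] = 2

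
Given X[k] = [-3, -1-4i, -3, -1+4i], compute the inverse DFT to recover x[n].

x[n] = (1/4) Σ(k=0 to 3) X[k] · e^(2πikn/4)

Computing each x[n]:
x[0] = -2
x[1] = 2
x[2] = -1
x[3] = -2

x = [-2, 2, -1, -2]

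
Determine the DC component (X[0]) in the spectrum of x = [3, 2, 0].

X[0] = Σ(n=0 to 2) x[n] · ω_3^0 = Σ x[n]
= (3) + (2) + (0)

X[0] = 5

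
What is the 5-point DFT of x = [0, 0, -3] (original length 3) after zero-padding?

Original 3-point DFT: [-3, 1.5000-2.5981i, 1.5000+2.5981i]
Zero-padded 5-point DFT provides frequency interpolation.

DFT_5([x, 0, ...]) = [-3, 2.4271+1.7634i, -0.9271-2.8532i, -0.9271+2.8532i, 2.4271-1.7634i]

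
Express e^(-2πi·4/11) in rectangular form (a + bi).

ω_11^4 = e^(-2πi·4/11)
= cos(-2π·4/11) + i·sin(-2π·4/11)
= cos(-8π/11) + i·sin(-8π/11)

ω_11^4 = cos(-8π/11) + i·sin(-8π/11) = -0.6549-0.7557i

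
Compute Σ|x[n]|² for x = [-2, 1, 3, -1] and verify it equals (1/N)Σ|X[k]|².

Time domain:
Σ|x[n]|² = |-2|² + |1|² + |3|² + |-1|² = 15.0000

Frequency domain:
(1/4)Σ|X[k]|² = (1/4)(|1|² + |-5-2i|² + |1|² + |-5+2i|²) = (1/4)·60.0000 = 15.0000

Both sides agree, confirming Parseval's theorem.

Σ|x[n]|² = (1/N)Σ|X[k]|² = 15.0000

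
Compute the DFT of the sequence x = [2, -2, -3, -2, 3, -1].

X[k] = Σ(n=0 to 5) x[n] · ω_6^(nk)
where ω_6 = e^(-2πi/6)

Computing each X[k]:
X[0] = -3
X[1] = 2.5000+6.0622i
X[2] = 1.5000-4.3301i
X[3] = 7
X[4] = 1.5000+4.3301i
X[5] = 2.5000-6.0622i

X = [-3, 2.5000+6.0622i, 1.5000-4.3301i, 7, 1.5000+4.3301i, 2.5000-6.0622i]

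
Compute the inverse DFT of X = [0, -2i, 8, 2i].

x[n] = (1/4) Σ(k=0 to 3) X[k] · e^(2πikn/4)

Computing each x[n]:
x[0] = 2
x[1] = -1
x[2] = 2
x[3] = -3

x = [2, -1, 2, -3]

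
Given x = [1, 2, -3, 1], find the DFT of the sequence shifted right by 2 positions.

Time shift by 2: X_shifted[k] = ω_4^(2k) · X[k]
Shifted x = [-3, 1, 1, 2]

DFT(x[n-2]) = [1, -4+1i, -5, -4-1i]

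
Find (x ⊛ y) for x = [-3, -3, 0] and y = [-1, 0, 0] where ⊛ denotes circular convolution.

(x ⊛ y)[n] = Σ(m=0 to 2) x[m] · y[(n-m) mod 3]

Computing each output sample:
(x ⊛ y)[0] = 3
(x ⊛ y)[1] = 3
(x ⊛ y)[2] = 0

x ⊛ y = [3, 3, 0]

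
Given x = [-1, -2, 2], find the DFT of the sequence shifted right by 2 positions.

Time shift by 2: X_shifted[k] = ω_3^(2k) · X[k]
Shifted x = [-2, 2, -1]

DFT(x[n-2]) = [-1, -2.5000-2.5981i, -2.5000+2.5981i]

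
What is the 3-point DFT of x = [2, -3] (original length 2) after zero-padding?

Original 2-point DFT: [-1, 5]
Zero-padded 3-point DFT provides frequency interpolation.

DFT_3([x, 0, ...]) = [-1, 3.5000+2.5981i, 3.5000-2.5981i]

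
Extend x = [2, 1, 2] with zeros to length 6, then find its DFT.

Original 3-point DFT: [5, 0.5000+0.8660i, 0.5000-0.8660i]
Zero-padded 6-point DFT provides frequency interpolation.

DFT_6([x, 0, ...]) = [5, 1.5000-2.5981i, 0.5000+0.8660i, 3, 0.5000-0.8660i, 1.5000+2.5981i]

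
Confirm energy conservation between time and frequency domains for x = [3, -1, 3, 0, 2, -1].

Time domain:
Σ|x[n]|² = |3|² + |-1|² + |3|² + |0|² + |2|² + |-1|² = 24.0000

Frequency domain:
(1/6)Σ|X[k]|² = (1/6)(|6|² + |-0.5000-0.8660i|² + |1.5000+0.8660i|² + |10|² + |1.5000-0.8660i|² + |-0.5000+0.8660i|²) = (1/6)·144.0000 = 24.0000

Both sides agree, confirming Parseval's theorem.

Σ|x[n]|² = (1/N)Σ|X[k]|² = 24.0000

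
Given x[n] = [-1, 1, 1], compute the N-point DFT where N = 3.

X[k] = Σ(n=0 to 2) x[n] · ω_3^(nk)
where ω_3 = e^(-2πi/3)

Computing each X[k]:
X[0] = 1
X[1] = -2
X[2] = -2

X = [1, -2, -2]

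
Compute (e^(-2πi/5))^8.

Since ω_5^5 = 1, powers reduce modulo 5.
8 mod 5 = 3
So ω_5^8 = ω_5^3 = e^(-2πi·3/5)

ω_5^8 = ω_5^3 = -0.8090+0.5878i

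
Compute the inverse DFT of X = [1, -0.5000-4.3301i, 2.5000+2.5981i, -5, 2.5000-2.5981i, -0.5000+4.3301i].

x[n] = (1/6) Σ(k=0 to 5) X[k] · e^(2πikn/6)

Computing each x[n]:
x[0] = 0
x[1] = 1
x[2] = 1
x[3] = 2
x[4] = -3
x[5] = 0

x = [0, 1, 1, 2, -3, 0]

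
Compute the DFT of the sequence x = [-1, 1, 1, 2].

X[k] = Σ(n=0 to 3) x[n] · ω_4^(nk)
where ω_4 = e^(-2πi/4)

Computing each X[k]:
X[0] = 3
X[1] = -2+1i
X[2] = -3
X[3] = -2-1i

X = [3, -2+1i, -3, -2-1i]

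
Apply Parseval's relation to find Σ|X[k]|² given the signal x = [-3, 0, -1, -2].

Parseval: Σ|x[n]|² = (1/N)Σ|X[k]|², so Σ|X[k]|² = N·Σ|x[n]|² = 4·14.0000

Σ|X[k]|² = N·Σ|x[n]|² = 4·14.0000 = 56.0000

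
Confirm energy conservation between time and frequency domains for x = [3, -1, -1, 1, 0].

Time domain:
Σ|x[n]|² = |3|² + |-1|² + |-1|² + |1|² + |0|² = 12.0000

Frequency domain:
(1/5)Σ|X[k]|² = (1/5)(|2|² + |2.6910+2.1266i|² + |3.8090-1.3143i|² + |3.8090+1.3143i|² + |2.6910-2.1266i|²) = (1/5)·60.0000 = 12.0000

Both sides agree, confirming Parseval's theorem.

Σ|x[n]|² = (1/N)Σ|X[k]|² = 12.0000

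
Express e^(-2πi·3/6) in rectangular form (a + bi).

ω_6^3 = e^(-2πi·3/6)
= cos(-2π·3/6) + i·sin(-2π·3/6)
= cos(-6π/6) + i·sin(-6π/6)

ω_6^3 = cos(-6π/6) + i·sin(-6π/6) = -1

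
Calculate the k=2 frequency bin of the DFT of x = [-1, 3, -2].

X[2] = Σ(n=0 to 2) x[n] · ω_3^(2n) where ω_3 = e^(-2πi/3)
= (-1)·ω_3^0 + (3)·ω_3^2 + (-2)·ω_3^4

X[2] = -1.5000+4.3301i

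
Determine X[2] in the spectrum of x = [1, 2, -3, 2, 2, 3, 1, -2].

X[2] = Σ(n=0 to 7) x[n] · ω_8^(2n) where ω_8 = e^(-2πi/8)
= (1)·ω_8^0 + (2)·ω_8^2 + (-3)·ω_8^4 + (2)·ω_8^6 + (2)·ω_8^8 + (3)·ω_8^10 + (1)·ω_8^12 + (-2)·ω_8^14

X[2] = 5-5i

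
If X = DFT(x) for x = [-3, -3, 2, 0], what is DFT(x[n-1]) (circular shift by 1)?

Time shift by 1: X_shifted[k] = ω_4^(1k) · X[k]
Shifted x = [0, -3, -3, 2]

DFT(x[n-1]) = [-4, 3+5i, -2, 3-5i]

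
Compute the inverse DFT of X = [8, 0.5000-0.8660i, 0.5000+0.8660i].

x[n] = (1/3) Σ(k=0 to 2) X[k] · e^(2πikn/3)

Computing each x[n]:
x[0] = 3
x[1] = 3
x[2] = 2

x = [3, 3, 2]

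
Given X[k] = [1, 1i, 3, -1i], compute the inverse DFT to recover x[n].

x[n] = (1/4) Σ(k=0 to 3) X[k] · e^(2πikn/4)

Computing each x[n]:
x[0] = 1
x[1] = -1
x[2] = 1
x[3] = 0

x = [1, -1, 1, 0]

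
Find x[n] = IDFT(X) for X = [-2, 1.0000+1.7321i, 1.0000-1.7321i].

x[n] = (1/3) Σ(k=0 to 2) X[k] · e^(2πikn/3)

Computing each x[n]:
x[0] = 0
x[1] = -2
x[2] = 0

x = [0, -2, 0]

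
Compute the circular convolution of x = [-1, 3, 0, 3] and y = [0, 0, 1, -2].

(x ⊛ y)[n] = Σ(m=0 to 3) x[m] · y[(n-m) mod 4]

Computing each output sample:
(x ⊛ y)[0] = -6
(x ⊛ y)[1] = 3
(x ⊛ y)[2] = -7
(x ⊛ y)[3] = 5

x ⊛ y = [-6, 3, -7, 5]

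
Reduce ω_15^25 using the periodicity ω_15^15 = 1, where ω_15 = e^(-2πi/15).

Since ω_15^15 = 1, powers reduce modulo 15.
25 mod 15 = 10
So ω_15^25 = ω_15^10 = e^(-2πi·10/15)

ω_15^25 = ω_15^10 = -0.5000+0.8660i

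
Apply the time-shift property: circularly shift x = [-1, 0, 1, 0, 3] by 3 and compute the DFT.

Time shift by 3: X_shifted[k] = ω_5^(3k) · X[k]
Shifted x = [1, 0, 3, -1, 0]

DFT(x[n-3]) = [3, -0.6180-2.3511i, 1.6180+3.8042i, 1.6180-3.8042i, -0.6180+2.3511i]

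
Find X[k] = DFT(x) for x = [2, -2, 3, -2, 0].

X[k] = Σ(n=0 to 4) x[n] · ω_5^(nk)
where ω_5 = e^(-2πi/5)

Computing each X[k]:
X[0] = 1
X[1] = 0.5729-1.0368i
X[2] = 3.9271+5.9309i
X[3] = 3.9271-5.9309i
X[4] = 0.5729+1.0368i

X = [1, 0.5729-1.0368i, 3.9271+5.9309i, 3.9271-5.9309i, 0.5729+1.0368i]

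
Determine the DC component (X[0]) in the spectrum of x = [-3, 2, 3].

X[0] = Σ(n=0 to 2) x[n] · ω_3^0 = Σ x[n]
= (-3) + (2) + (3)

X[0] = 2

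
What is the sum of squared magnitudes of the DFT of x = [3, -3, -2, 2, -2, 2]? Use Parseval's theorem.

Parseval: Σ|x[n]|² = (1/N)Σ|X[k]|², so Σ|X[k]|² = N·Σ|x[n]|² = 6·34.0000

Σ|X[k]|² = N·Σ|x[n]|² = 6·34.0000 = 204.0000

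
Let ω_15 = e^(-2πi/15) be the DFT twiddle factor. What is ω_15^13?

ω_15^13 = e^(-2πi·13/15)
= cos(-2π·13/15) + i·sin(-2π·13/15)
= cos(-26π/15) + i·sin(-26π/15)

ω_15^13 = cos(-26π/15) + i·sin(-26π/15) = 0.6691+0.7431i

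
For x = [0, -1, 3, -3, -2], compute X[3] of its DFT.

X[3] = Σ(n=0 to 4) x[n] · ω_5^(3n) where ω_5 = e^(-2πi/5)
= (0)·ω_5^0 + (-1)·ω_5^3 + (3)·ω_5^6 + (-3)·ω_5^9 + (-2)·ω_5^12

X[3] = 2.4271-5.1186i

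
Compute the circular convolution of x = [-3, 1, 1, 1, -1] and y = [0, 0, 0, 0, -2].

(x ⊛ y)[n] = Σ(m=0 to 4) x[m] · y[(n-m) mod 5]

Computing each output sample:
(x ⊛ y)[0] = -2
(x ⊛ y)[1] = -2
(x ⊛ y)[2] = -2
(x ⊛ y)[3] = 2
(x ⊛ y)[4] = 6

x ⊛ y = [-2, -2, -2, 2, 6]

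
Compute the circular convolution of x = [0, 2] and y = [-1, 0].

(x ⊛ y)[n] = Σ(m=0 to 1) x[m] · y[(n-m) mod 2]

Computing each output sample:
(x ⊛ y)[0] = 0
(x ⊛ y)[1] = -2

x ⊛ y = [0, -2]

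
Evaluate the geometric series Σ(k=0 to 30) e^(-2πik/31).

Sum of all nth roots of unity equals 0 for n > 1 (geometric series with r ≠ 1).

0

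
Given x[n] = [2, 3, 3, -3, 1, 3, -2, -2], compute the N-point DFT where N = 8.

X[k] = Σ(n=0 to 7) x[n] · ω_8^(nk)
where ω_8 = e^(-2πi/8)

Computing each X[k]:
X[0] = 5
X[1] = 1.7071-4.2929i
X[2] = 2-11i
X[3] = 0.2929+5.7071i
X[4] = 3
X[5] = 0.2929-5.7071i
X[6] = 2+11i
X[7] = 1.7071+4.2929i

X = [5, 1.7071-4.2929i, 2-11i, 0.2929+5.7071i, 3, 0.2929-5.7071i, 2+11i, 1.7071+4.2929i]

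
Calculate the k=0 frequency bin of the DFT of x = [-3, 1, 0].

X[0] = Σ(n=0 to 2) x[n] · ω_3^0 = Σ x[n]
= (-3) + (1) + (0)

X[0] = -2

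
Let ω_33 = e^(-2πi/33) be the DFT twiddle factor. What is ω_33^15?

ω_33^15 = e^(-2πi·15/33)
= cos(-2π·15/33) + i·sin(-2π·15/33)
= cos(-30π/33) + i·sin(-30π/33)

ω_33^15 = cos(-30π/33) + i·sin(-30π/33) = -0.9595-0.2817i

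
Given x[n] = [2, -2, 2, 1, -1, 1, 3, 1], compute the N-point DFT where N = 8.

X[k] = Σ(n=0 to 7) x[n] · ω_8^(nk)
where ω_8 = e^(-2πi/8)

Computing each X[k]:
X[0] = 7
X[1] = 0.8787+3.1213i
X[2] = -4+3i
X[3] = 5.1213+1.1213i
X[4] = 5
X[5] = 5.1213-1.1213i
X[6] = -4-3i
X[7] = 0.8787-3.1213i

X = [7, 0.8787+3.1213i, -4+3i, 5.1213+1.1213i, 5, 5.1213-1.1213i, -4-3i, 0.8787-3.1213i]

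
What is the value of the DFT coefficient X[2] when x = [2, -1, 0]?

X[2] = Σ(n=0 to 2) x[n] · ω_3^(2n) where ω_3 = e^(-2πi/3)
= (2)·ω_3^0 + (-1)·ω_3^2 + (0)·ω_3^4

X[2] = 2.5000-0.8660i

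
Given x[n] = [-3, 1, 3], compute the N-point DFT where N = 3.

X[k] = Σ(n=0 to 2) x[n] · ω_3^(nk)
where ω_3 = e^(-2πi/3)

Computing each X[k]:
X[0] = 1
X[1] = -5.0000+1.7321i
X[2] = -5.0000-1.7321i

X = [1, -5.0000+1.7321i, -5.0000-1.7321i]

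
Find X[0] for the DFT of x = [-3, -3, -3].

X[0] = Σ(n=0 to 2) x[n] · ω_3^0 = Σ x[n]
= (-3) + (-3) + (-3)

X[0] = -9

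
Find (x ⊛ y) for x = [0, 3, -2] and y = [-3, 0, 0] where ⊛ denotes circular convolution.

(x ⊛ y)[n] = Σ(m=0 to 2) x[m] · y[(n-m) mod 3]

Computing each output sample:
(x ⊛ y)[0] = 0
(x ⊛ y)[1] = -9
(x ⊛ y)[2] = 6

x ⊛ y = [0, -9, 6]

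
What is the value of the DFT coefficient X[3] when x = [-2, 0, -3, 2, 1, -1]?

X[3] = Σ(n=0 to 5) x[n] · ω_6^(3n) where ω_6 = e^(-2πi/6)
= (-2)·ω_6^0 + (0)·ω_6^3 + (-3)·ω_6^6 + (2)·ω_6^9 + (1)·ω_6^12 + (-1)·ω_6^15

X[3] = -5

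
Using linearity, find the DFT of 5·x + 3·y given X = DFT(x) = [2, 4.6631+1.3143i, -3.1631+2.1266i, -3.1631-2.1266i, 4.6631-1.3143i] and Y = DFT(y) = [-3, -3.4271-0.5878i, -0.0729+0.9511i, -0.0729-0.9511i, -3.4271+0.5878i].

By linearity: DFT(5x + 3y) = 5·DFT(x) + 3·DFT(y)
= 5·[2, 4.6631+1.3143i, -3.1631+2.1266i, -3.1631-2.1266i, 4.6631-1.3143i] + 3·[-3, -3.4271-0.5878i, -0.0729+0.9511i, -0.0729-0.9511i, -3.4271+0.5878i]

Computing element-wise:
Z[0] = 5·(2) + 3·(-3) = 1
Z[1] = 5·(4.6631+1.3143i) + 3·(-3.4271-0.5878i) = 13.0342+4.8081i
Z[2] = 5·(-3.1631+2.1266i) + 3·(-0.0729+0.9511i) = -16.0342+13.4863i
Z[3] = 5·(-3.1631-2.1266i) + 3·(-0.0729-0.9511i) = -16.0342-13.4863i
Z[4] = 5·(4.6631-1.3143i) + 3·(-3.4271+0.5878i) = 13.0342-4.8081i

DFT(5x + 3y) = 5·X + 3·Y = [1, 13.0342+4.8081i, -16.0342+13.4863i, -16.0342-13.4863i, 13.0342-4.8081i]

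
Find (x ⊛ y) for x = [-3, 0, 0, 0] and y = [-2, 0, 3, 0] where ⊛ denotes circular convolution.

(x ⊛ y)[n] = Σ(m=0 to 3) x[m] · y[(n-m) mod 4]

Computing each output sample:
(x ⊛ y)[0] = 6
(x ⊛ y)[1] = 0
(x ⊛ y)[2] = -9
(x ⊛ y)[3] = 0

x ⊛ y = [6, 0, -9, 0]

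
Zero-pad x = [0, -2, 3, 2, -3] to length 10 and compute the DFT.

Original 5-point DFT: [0, -5.5902-1.5388i, 5.5902+0.3633i, 5.5902-0.3633i, -5.5902+1.5388i]
Zero-padded 10-point DFT provides frequency interpolation.

DFT_10([x, 0, ...]) = [0, 1.1180-1.8164i, -5.5902-1.5388i, -1.1180+7.6942i, 5.5902+0.3633i, 0, 5.5902-0.3633i, -1.1180-7.6942i, -5.5902+1.5388i, 1.1180+1.8164i]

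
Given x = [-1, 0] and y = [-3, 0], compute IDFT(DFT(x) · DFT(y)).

(x ⊛ y)[n] = Σ(m=0 to 1) x[m] · y[(n-m) mod 2]

Computing each output sample:
(x ⊛ y)[0] = 3
(x ⊛ y)[1] = 0

x ⊛ y = [3, 0]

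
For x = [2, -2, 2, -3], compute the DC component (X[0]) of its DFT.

X[0] = Σ(n=0 to 3) x[n] · ω_4^0 = Σ x[n]
= (2) + (-2) + (2) + (-3)

X[0] = -1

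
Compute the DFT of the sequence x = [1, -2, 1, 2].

X[k] = Σ(n=0 to 3) x[n] · ω_4^(nk)
where ω_4 = e^(-2πi/4)

Computing each X[k]:
X[0] = 2
X[1] = 4i
X[2] = 2
X[3] = -4i

X = [2, 4i, 2, -4i]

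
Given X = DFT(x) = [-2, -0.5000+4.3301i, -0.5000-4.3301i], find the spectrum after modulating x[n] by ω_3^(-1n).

Modulation property: DFT(ω_3^(-1n)·x[n]) = X[(k-1) mod 3], so circularly shift X by 1 positions.

X[k-1] = [-0.5000-4.3301i, -2, -0.5000+4.3301i]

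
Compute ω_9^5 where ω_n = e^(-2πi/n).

ω_9^5 = e^(-2πi·5/9)
= cos(-2π·5/9) + i·sin(-2π·5/9)
= cos(-10π/9) + i·sin(-10π/9)

ω_9^5 = cos(-10π/9) + i·sin(-10π/9) = -0.9397+0.3420i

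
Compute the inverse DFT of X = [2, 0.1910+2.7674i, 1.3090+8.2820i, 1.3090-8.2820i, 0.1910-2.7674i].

x[n] = (1/5) Σ(k=0 to 4) X[k] · e^(2πikn/5)

Computing each x[n]:
x[0] = 1
x[1] = -3
x[2] = 3
x[3] = -2
x[4] = 3

x = [1, -3, 3, -2, 3]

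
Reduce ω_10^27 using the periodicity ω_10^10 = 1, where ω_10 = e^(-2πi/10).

Since ω_10^10 = 1, powers reduce modulo 10.
27 mod 10 = 7
So ω_10^27 = ω_10^7 = e^(-2πi·7/10)

ω_10^27 = ω_10^7 = -0.3090+0.9511i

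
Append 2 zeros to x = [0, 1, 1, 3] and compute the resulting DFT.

Original 4-point DFT: [5, -1+2i, -3, -1-2i]
Zero-padded 6-point DFT provides frequency interpolation.

DFT_6([x, 0, ...]) = [5, -3.0000-1.7321i, 2, -3, 2, -3.0000+1.7321i]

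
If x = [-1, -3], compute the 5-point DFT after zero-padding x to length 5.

Original 2-point DFT: [-4, 2]
Zero-padded 5-point DFT provides frequency interpolation.

DFT_5([x, 0, ...]) = [-4, -1.9271+2.8532i, 1.4271+1.7634i, 1.4271-1.7634i, -1.9271-2.8532i]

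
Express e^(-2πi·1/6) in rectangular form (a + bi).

ω_6^1 = e^(-2πi·1/6)
= cos(-2π·1/6) + i·sin(-2π·1/6)
= cos(-2π/6) + i·sin(-2π/6)

ω_6^1 = cos(-2π/6) + i·sin(-2π/6) = 0.5000-0.8660i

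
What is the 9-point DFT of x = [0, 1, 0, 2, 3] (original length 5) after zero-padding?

Original 5-point DFT: [6, -0.3820+3.0777i, -2.6180-0.7265i, -2.6180+0.7265i, -0.3820-3.0777i]
Zero-padded 9-point DFT provides frequency interpolation.

DFT_9([x, 0, ...]) = [6, -3.0530-3.4009i, 1.4718+2.6756i, -3.4641i, -1.4187+0.8804i, -1.4187-0.8804i, 3.4641i, 1.4718-2.6756i, -3.0530+3.4009i]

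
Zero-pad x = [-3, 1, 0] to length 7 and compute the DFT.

Original 3-point DFT: [-2, -3.5000-0.8660i, -3.5000+0.8660i]
Zero-padded 7-point DFT provides frequency interpolation.

DFT_7([x, 0, ...]) = [-2, -2.3765-0.7818i, -3.2225-0.9749i, -3.9010-0.4339i, -3.9010+0.4339i, -3.2225+0.9749i, -2.3765+0.7818i]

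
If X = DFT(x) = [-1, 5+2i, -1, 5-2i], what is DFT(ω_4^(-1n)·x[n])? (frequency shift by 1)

Modulation property: DFT(ω_4^(-1n)·x[n]) = X[(k-1) mod 4], so circularly shift X by 1 positions.

X[k-1] = [5-2i, -1, 5+2i, -1]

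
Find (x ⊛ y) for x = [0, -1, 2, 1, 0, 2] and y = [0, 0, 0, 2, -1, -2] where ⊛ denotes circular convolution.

(x ⊛ y)[n] = Σ(m=0 to 5) x[m] · y[(n-m) mod 6]

Computing each output sample:
(x ⊛ y)[0] = 2
(x ⊛ y)[1] = -5
(x ⊛ y)[2] = 2
(x ⊛ y)[3] = -2
(x ⊛ y)[4] = -6
(x ⊛ y)[5] = 5

x ⊛ y = [2, -5, 2, -2, -6, 5]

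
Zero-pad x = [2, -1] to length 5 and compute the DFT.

Original 2-point DFT: [1, 3]
Zero-padded 5-point DFT provides frequency interpolation.

DFT_5([x, 0, ...]) = [1, 1.6910+0.9511i, 2.8090+0.5878i, 2.8090-0.5878i, 1.6910-0.9511i]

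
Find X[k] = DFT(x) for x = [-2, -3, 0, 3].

X[k] = Σ(n=0 to 3) x[n] · ω_4^(nk)
where ω_4 = e^(-2πi/4)

Computing each X[k]:
X[0] = -2
X[1] = -2+6i
X[2] = -2
X[3] = -2-6i

X = [-2, -2+6i, -2, -2-6i]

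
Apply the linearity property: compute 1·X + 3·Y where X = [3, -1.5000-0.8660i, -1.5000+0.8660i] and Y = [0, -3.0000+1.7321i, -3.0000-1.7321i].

By linearity: DFT(1x + 3y) = 1·DFT(x) + 3·DFT(y)
= 1·[3, -1.5000-0.8660i, -1.5000+0.8660i] + 3·[0, -3.0000+1.7321i, -3.0000-1.7321i]

Computing element-wise:
Z[0] = 1·(3) + 3·(0) = 3
Z[1] = 1·(-1.5000-0.8660i) + 3·(-3.0000+1.7321i) = -10.5000+4.3303i
Z[2] = 1·(-1.5000+0.8660i) + 3·(-3.0000-1.7321i) = -10.5000-4.3303i

DFT(1x + 3y) = 1·X + 3·Y = [3, -10.5000+4.3303i, -10.5000-4.3303i]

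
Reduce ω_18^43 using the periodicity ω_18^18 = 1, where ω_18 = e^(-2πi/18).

Since ω_18^18 = 1, powers reduce modulo 18.
43 mod 18 = 7
So ω_18^43 = ω_18^7 = e^(-2πi·7/18)

ω_18^43 = ω_18^7 = -0.7660-0.6428i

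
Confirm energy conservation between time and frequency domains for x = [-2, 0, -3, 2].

Time domain:
Σ|x[n]|² = |-2|² + |0|² + |-3|² + |2|² = 17.0000

Frequency domain:
(1/4)Σ|X[k]|² = (1/4)(|-3|² + |1+2i|² + |-7|² + |1-2i|²) = (1/4)·68.0000 = 17.0000

Both sides agree, confirming Parseval's theorem.

Σ|x[n]|² = (1/N)Σ|X[k]|² = 17.0000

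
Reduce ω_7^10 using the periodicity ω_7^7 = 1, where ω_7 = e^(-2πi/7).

Since ω_7^7 = 1, powers reduce modulo 7.
10 mod 7 = 3
So ω_7^10 = ω_7^3 = e^(-2πi·3/7)

ω_7^10 = ω_7^3 = -0.9010-0.4339i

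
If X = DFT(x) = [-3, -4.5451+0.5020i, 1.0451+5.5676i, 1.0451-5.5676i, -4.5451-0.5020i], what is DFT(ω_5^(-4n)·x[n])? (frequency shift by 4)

Modulation property: DFT(ω_5^(-4n)·x[n]) = X[(k-4) mod 5], so circularly shift X by 4 positions.

X[k-4] = [-4.5451+0.5020i, 1.0451+5.5676i, 1.0451-5.5676i, -4.5451-0.5020i, -3]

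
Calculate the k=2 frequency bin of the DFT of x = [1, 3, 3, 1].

X[2] = Σ(n=0 to 3) x[n] · ω_4^(2n) where ω_4 = e^(-2πi/4)
= (1)·ω_4^0 + (3)·ω_4^2 + (3)·ω_4^4 + (1)·ω_4^6

X[2] = 0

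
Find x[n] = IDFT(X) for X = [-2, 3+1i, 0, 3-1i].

x[n] = (1/4) Σ(k=0 to 3) X[k] · e^(2πikn/4)

Computing each x[n]:
x[0] = 1
x[1] = -1
x[2] = -2
x[3] = 0

x = [1, -1, -2, 0]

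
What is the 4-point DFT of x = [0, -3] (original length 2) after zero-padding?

Original 2-point DFT: [-3, 3]
Zero-padded 4-point DFT provides frequency interpolation.

DFT_4([x, 0, ...]) = [-3, 3i, 3, -3i]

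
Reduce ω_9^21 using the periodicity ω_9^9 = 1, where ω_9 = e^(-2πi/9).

Since ω_9^9 = 1, powers reduce modulo 9.
21 mod 9 = 3
So ω_9^21 = ω_9^3 = e^(-2πi·3/9)

ω_9^21 = ω_9^3 = -0.5000-0.8660i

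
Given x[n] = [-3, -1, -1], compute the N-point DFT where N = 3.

X[k] = Σ(n=0 to 2) x[n] · ω_3^(nk)
where ω_3 = e^(-2πi/3)

Computing each X[k]:
X[0] = -5
X[1] = -2
X[2] = -2

X = [-5, -2, -2]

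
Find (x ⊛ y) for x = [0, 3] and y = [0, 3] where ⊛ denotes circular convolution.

(x ⊛ y)[n] = Σ(m=0 to 1) x[m] · y[(n-m) mod 2]

Computing each output sample:
(x ⊛ y)[0] = 9
(x ⊛ y)[1] = 0

x ⊛ y = [9, 0]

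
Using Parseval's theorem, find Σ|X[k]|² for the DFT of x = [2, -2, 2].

Parseval: Σ|x[n]|² = (1/N)Σ|X[k]|², so Σ|X[k]|² = N·Σ|x[n]|² = 3·12.0000

Σ|X[k]|² = N·Σ|x[n]|² = 3·12.0000 = 36.0000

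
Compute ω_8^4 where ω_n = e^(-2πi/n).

ω_8^4 = e^(-2πi·4/8)
= cos(-2π·4/8) + i·sin(-2π·4/8)
= cos(-8π/8) + i·sin(-8π/8)

ω_8^4 = cos(-8π/8) + i·sin(-8π/8) = -1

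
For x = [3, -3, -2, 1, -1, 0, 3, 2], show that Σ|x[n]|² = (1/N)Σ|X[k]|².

Time domain:
Σ|x[n]|² = |3|² + |-3|² + |-2|² + |1|² + |-1|² + |0|² + |3|² + |2|² = 37.0000

Frequency domain:
(1/8)Σ|X[k]|² = (1/8)(|3|² + |2.5858+7.8284i|² + |1+6i|² + |5.4142-2.1716i|² + |3|² + |5.4142+2.1716i|² + |1-6i|² + |2.5858-7.8284i|²) = (1/8)·296.0000 = 37.0000

Both sides agree, confirming Parseval's theorem.

Σ|x[n]|² = (1/N)Σ|X[k]|² = 37.0000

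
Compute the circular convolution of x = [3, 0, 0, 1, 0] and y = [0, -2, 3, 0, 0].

(x ⊛ y)[n] = Σ(m=0 to 4) x[m] · y[(n-m) mod 5]

Computing each output sample:
(x ⊛ y)[0] = 3
(x ⊛ y)[1] = -6
(x ⊛ y)[2] = 9
(x ⊛ y)[3] = 0
(x ⊛ y)[4] = -2

x ⊛ y = [3, -6, 9, 0, -2]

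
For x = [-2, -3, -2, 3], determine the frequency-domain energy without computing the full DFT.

Parseval: Σ|x[n]|² = (1/N)Σ|X[k]|², so Σ|X[k]|² = N·Σ|x[n]|² = 4·26.0000

Σ|X[k]|² = N·Σ|x[n]|² = 4·26.0000 = 104.0000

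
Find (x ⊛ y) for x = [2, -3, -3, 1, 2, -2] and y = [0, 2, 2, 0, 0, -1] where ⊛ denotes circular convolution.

(x ⊛ y)[n] = Σ(m=0 to 5) x[m] · y[(n-m) mod 6]

Computing each output sample:
(x ⊛ y)[0] = 3
(x ⊛ y)[1] = 3
(x ⊛ y)[2] = -3
(x ⊛ y)[3] = -14
(x ⊛ y)[4] = -2
(x ⊛ y)[5] = 4

x ⊛ y = [3, 3, -3, -14, -2, 4]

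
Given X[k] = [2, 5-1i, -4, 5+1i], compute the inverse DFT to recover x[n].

x[n] = (1/4) Σ(k=0 to 3) X[k] · e^(2πikn/4)

Computing each x[n]:
x[0] = 2
x[1] = 2
x[2] = -3
x[3] = 1

x = [2, 2, -3, 1]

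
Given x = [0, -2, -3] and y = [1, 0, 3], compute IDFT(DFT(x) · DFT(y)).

(x ⊛ y)[n] = Σ(m=0 to 2) x[m] · y[(n-m) mod 3]

Computing each output sample:
(x ⊛ y)[0] = -6
(x ⊛ y)[1] = -11
(x ⊛ y)[2] = -3

x ⊛ y = [-6, -11, -3]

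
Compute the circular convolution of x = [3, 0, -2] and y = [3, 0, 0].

(x ⊛ y)[n] = Σ(m=0 to 2) x[m] · y[(n-m) mod 3]

Computing each output sample:
(x ⊛ y)[0] = 9
(x ⊛ y)[1] = 0
(x ⊛ y)[2] = -6

x ⊛ y = [9, 0, -6]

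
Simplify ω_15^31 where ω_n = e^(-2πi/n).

Since ω_15^15 = 1, powers reduce modulo 15.
31 mod 15 = 1
So ω_15^31 = ω_15^1 = e^(-2πi·1/15)

ω_15^31 = ω_15^1 = 0.9135-0.4067i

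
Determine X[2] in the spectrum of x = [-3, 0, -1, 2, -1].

X[2] = Σ(n=0 to 4) x[n] · ω_5^(2n) where ω_5 = e^(-2πi/5)
= (-3)·ω_5^0 + (0)·ω_5^2 + (-1)·ω_5^4 + (2)·ω_5^6 + (-1)·ω_5^8

X[2] = -1.8820-3.4410i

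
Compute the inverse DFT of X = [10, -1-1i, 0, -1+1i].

x[n] = (1/4) Σ(k=0 to 3) X[k] · e^(2πikn/4)

Computing each x[n]:
x[0] = 2
x[1] = 3
x[2] = 3
x[3] = 2

x = [2, 3, 3, 2]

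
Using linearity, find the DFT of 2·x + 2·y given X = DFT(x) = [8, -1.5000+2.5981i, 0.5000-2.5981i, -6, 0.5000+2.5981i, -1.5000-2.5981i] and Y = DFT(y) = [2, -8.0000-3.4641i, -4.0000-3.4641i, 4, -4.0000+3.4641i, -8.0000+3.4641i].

By linearity: DFT(2x + 2y) = 2·DFT(x) + 2·DFT(y)
= 2·[8, -1.5000+2.5981i, 0.5000-2.5981i, -6, 0.5000+2.5981i, -1.5000-2.5981i] + 2·[2, -8.0000-3.4641i, -4.0000-3.4641i, 4, -4.0000+3.4641i, -8.0000+3.4641i]

Computing element-wise:
Z[0] = 2·(8) + 2·(2) = 20
Z[1] = 2·(-1.5000+2.5981i) + 2·(-8.0000-3.4641i) = -19.0000-1.7320i
Z[2] = 2·(0.5000-2.5981i) + 2·(-4.0000-3.4641i) = -7.0000-12.1244i
Z[3] = 2·(-6) + 2·(4) = -4
Z[4] = 2·(0.5000+2.5981i) + 2·(-4.0000+3.4641i) = -7.0000+12.1244i
Z[5] = 2·(-1.5000-2.5981i) + 2·(-8.0000+3.4641i) = -19.0000+1.7320i

DFT(2x + 2y) = 2·X + 2·Y = [20, -19.0000-1.7320i, -7.0000-12.1244i, -4, -7.0000+12.1244i, -19.0000+1.7320i]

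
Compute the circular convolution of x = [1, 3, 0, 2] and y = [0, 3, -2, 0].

(x ⊛ y)[n] = Σ(m=0 to 3) x[m] · y[(n-m) mod 4]

Computing each output sample:
(x ⊛ y)[0] = 6
(x ⊛ y)[1] = -1
(x ⊛ y)[2] = 7
(x ⊛ y)[3] = -6

x ⊛ y = [6, -1, 7, -6]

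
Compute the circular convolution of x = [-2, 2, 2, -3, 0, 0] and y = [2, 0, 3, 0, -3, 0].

(x ⊛ y)[n] = Σ(m=0 to 5) x[m] · y[(n-m) mod 6]

Computing each output sample:
(x ⊛ y)[0] = -10
(x ⊛ y)[1] = 13
(x ⊛ y)[2] = -2
(x ⊛ y)[3] = 0
(x ⊛ y)[4] = 12
(x ⊛ y)[5] = -15

x ⊛ y = [-10, 13, -2, 0, 12, -15]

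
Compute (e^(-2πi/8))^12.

Since ω_8^8 = 1, powers reduce modulo 8.
12 mod 8 = 4
So ω_8^12 = ω_8^4 = e^(-2πi·4/8)

ω_8^12 = ω_8^4 = -1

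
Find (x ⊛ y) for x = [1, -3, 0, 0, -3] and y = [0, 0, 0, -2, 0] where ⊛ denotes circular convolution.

(x ⊛ y)[n] = Σ(m=0 to 4) x[m] · y[(n-m) mod 5]

Computing each output sample:
(x ⊛ y)[0] = 0
(x ⊛ y)[1] = 0
(x ⊛ y)[2] = 6
(x ⊛ y)[3] = -2
(x ⊛ y)[4] = 6

x ⊛ y = [0, 0, 6, -2, 6]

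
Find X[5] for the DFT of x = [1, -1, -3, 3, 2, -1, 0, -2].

X[5] = Σ(n=0 to 7) x[n] · ω_8^(5n) where ω_8 = e^(-2πi/8)
= (1)·ω_8^0 + (-1)·ω_8^5 + (-3)·ω_8^10 + (3)·ω_8^15 + (2)·ω_8^20 + (-1)·ω_8^25 + (0)·ω_8^30 + (-2)·ω_8^35

X[5] = 2.5355+6.5355i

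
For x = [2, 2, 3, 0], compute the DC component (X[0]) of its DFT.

X[0] = Σ(n=0 to 3) x[n] · ω_4^0 = Σ x[n]
= (2) + (2) + (3) + (0)

X[0] = 7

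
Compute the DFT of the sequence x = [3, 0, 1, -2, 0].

X[k] = Σ(n=0 to 4) x[n] · ω_5^(nk)
where ω_5 = e^(-2πi/5)

Computing each X[k]:
X[0] = 2
X[1] = 3.8090-1.7634i
X[2] = 2.6910+2.8532i
X[3] = 2.6910-2.8532i
X[4] = 3.8090+1.7634i

X = [2, 3.8090-1.7634i, 2.6910+2.8532i, 2.6910-2.8532i, 3.8090+1.7634i]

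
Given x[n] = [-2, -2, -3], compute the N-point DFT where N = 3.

X[k] = Σ(n=0 to 2) x[n] · ω_3^(nk)
where ω_3 = e^(-2πi/3)

Computing each X[k]:
X[0] = -7
X[1] = 0.5000-0.8660i
X[2] = 0.5000+0.8660i

X = [-7, 0.5000-0.8660i, 0.5000+0.8660i]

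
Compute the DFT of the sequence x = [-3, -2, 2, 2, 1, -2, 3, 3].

X[k] = Σ(n=0 to 7) x[n] · ω_8^(nk)
where ω_8 = e^(-2πi/8)

Computing each X[k]:
X[0] = 4
X[1] = -3.2929+1.7071i
X[2] = -7+9i
X[3] = -4.7071-0.2929i
X[4] = 2
X[5] = -4.7071+0.2929i
X[6] = -7-9i
X[7] = -3.2929-1.7071i

X = [4, -3.2929+1.7071i, -7+9i, -4.7071-0.2929i, 2, -4.7071+0.2929i, -7-9i, -3.2929-1.7071i]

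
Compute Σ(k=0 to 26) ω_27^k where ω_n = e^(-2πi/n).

Sum of all nth roots of unity equals 0 for n > 1 (geometric series with r ≠ 1).

0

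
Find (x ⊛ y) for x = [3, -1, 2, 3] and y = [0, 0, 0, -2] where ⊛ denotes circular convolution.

(x ⊛ y)[n] = Σ(m=0 to 3) x[m] · y[(n-m) mod 4]

Computing each output sample:
(x ⊛ y)[0] = 2
(x ⊛ y)[1] = -4
(x ⊛ y)[2] = -6
(x ⊛ y)[3] = -6

x ⊛ y = [2, -4, -6, -6]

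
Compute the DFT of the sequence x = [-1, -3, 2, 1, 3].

X[k] = Σ(n=0 to 4) x[n] · ω_5^(nk)
where ω_5 = e^(-2πi/5)

Computing each X[k]:
X[0] = 2
X[1] = -3.4271+5.1186i
X[2] = -0.0729+4.4778i
X[3] = -0.0729-4.4778i
X[4] = -3.4271-5.1186i

X = [2, -3.4271+5.1186i, -0.0729+4.4778i, -0.0729-4.4778i, -3.4271-5.1186i]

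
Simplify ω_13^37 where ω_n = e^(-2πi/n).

Since ω_13^13 = 1, powers reduce modulo 13.
37 mod 13 = 11
So ω_13^37 = ω_13^11 = e^(-2πi·11/13)

ω_13^37 = ω_13^11 = 0.5681+0.8230i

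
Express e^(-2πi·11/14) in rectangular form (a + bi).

ω_14^11 = e^(-2πi·11/14)
= cos(-2π·11/14) + i·sin(-2π·11/14)
= cos(-22π/14) + i·sin(-22π/14)

ω_14^11 = cos(-22π/14) + i·sin(-22π/14) = 0.2225+0.9749i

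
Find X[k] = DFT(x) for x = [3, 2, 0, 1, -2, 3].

X[k] = Σ(n=0 to 5) x[n] · ω_6^(nk)
where ω_6 = e^(-2πi/6)

Computing each X[k]:
X[0] = 7
X[1] = 5.5000-0.8660i
X[2] = 2.5000+2.5981i
X[3] = -5
X[4] = 2.5000-2.5981i
X[5] = 5.5000+0.8660i

X = [7, 5.5000-0.8660i, 2.5000+2.5981i, -5, 2.5000-2.5981i, 5.5000+0.8660i]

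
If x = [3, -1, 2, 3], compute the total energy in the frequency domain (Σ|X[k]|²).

Parseval: Σ|x[n]|² = (1/N)Σ|X[k]|², so Σ|X[k]|² = N·Σ|x[n]|² = 4·23.0000

Σ|X[k]|² = N·Σ|x[n]|² = 4·23.0000 = 92.0000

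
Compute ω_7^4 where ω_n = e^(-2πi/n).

ω_7^4 = e^(-2πi·4/7)
= cos(-2π·4/7) + i·sin(-2π·4/7)
= cos(-8π/7) + i·sin(-8π/7)

ω_7^4 = cos(-8π/7) + i·sin(-8π/7) = -0.9010+0.4339i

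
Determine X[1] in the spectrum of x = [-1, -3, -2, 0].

X[1] = Σ(n=0 to 3) x[n] · ω_4^(1n) where ω_4 = e^(-2πi/4)
= (-1)·ω_4^0 + (-3)·ω_4^1 + (-2)·ω_4^2 + (0)·ω_4^3

X[1] = 1+3i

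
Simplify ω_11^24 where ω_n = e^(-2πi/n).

Since ω_11^11 = 1, powers reduce modulo 11.
24 mod 11 = 2
So ω_11^24 = ω_11^2 = e^(-2πi·2/11)

ω_11^24 = ω_11^2 = 0.4154-0.9096i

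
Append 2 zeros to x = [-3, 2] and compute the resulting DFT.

Original 2-point DFT: [-1, -5]
Zero-padded 4-point DFT provides frequency interpolation.

DFT_4([x, 0, ...]) = [-1, -3-2i, -5, -3+2i]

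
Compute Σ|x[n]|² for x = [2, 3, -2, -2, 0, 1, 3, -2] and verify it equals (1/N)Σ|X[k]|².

Time domain:
Σ|x[n]|² = |2|² + |3|² + |-2|² + |-2|² + |0|² + |1|² + |3|² + |-2|² = 35.0000

Frequency domain:
(1/8)Σ|X[k]|² = (1/8)(|3|² + |3.4142+3.5858i|² + |1-8i|² + |0.5858-6.4142i|² + |3|² + |0.5858+6.4142i|² + |1+8i|² + |3.4142-3.5858i|²) = (1/8)·280.0000 = 35.0000

Both sides agree, confirming Parseval's theorem.

Σ|x[n]|² = (1/N)Σ|X[k]|² = 35.0000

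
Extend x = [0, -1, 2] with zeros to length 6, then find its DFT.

Original 3-point DFT: [1, -0.5000+2.5981i, -0.5000-2.5981i]
Zero-padded 6-point DFT provides frequency interpolation.

DFT_6([x, 0, ...]) = [1, -1.5000-0.8660i, -0.5000+2.5981i, 3, -0.5000-2.5981i, -1.5000+0.8660i]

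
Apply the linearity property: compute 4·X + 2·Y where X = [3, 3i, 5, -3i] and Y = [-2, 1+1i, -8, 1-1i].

By linearity: DFT(4x + 2y) = 4·DFT(x) + 2·DFT(y)
= 4·[3, 3i, 5, -3i] + 2·[-2, 1+1i, -8, 1-1i]

Computing element-wise:
Z[0] = 4·(3) + 2·(-2) = 8
Z[1] = 4·(3i) + 2·(1+1i) = 2+14i
Z[2] = 4·(5) + 2·(-8) = 4
Z[3] = 4·(-3i) + 2·(1-1i) = 2-14i

DFT(4x + 2y) = 4·X + 2·Y = [8, 2+14i, 4, 2-14i]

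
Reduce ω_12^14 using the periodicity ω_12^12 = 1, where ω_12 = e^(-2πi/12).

Since ω_12^12 = 1, powers reduce modulo 12.
14 mod 12 = 2
So ω_12^14 = ω_12^2 = e^(-2πi·2/12)

ω_12^14 = ω_12^2 = 0.5000-0.8660i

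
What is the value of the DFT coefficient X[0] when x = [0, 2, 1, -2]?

X[0] = Σ(n=0 to 3) x[n] · ω_4^0 = Σ x[n]
= (0) + (2) + (1) + (-2)

X[0] = 1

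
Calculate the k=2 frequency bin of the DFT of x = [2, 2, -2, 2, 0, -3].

X[2] = Σ(n=0 to 5) x[n] · ω_6^(2n) where ω_6 = e^(-2πi/6)
= (2)·ω_6^0 + (2)·ω_6^2 + (-2)·ω_6^4 + (2)·ω_6^6 + (0)·ω_6^8 + (-3)·ω_6^10

X[2] = 5.5000-6.0622i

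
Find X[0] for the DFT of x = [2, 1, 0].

X[0] = Σ(n=0 to 2) x[n] · ω_3^0 = Σ x[n]
= (2) + (1) + (0)

X[0] = 3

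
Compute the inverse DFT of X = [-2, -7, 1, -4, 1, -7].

x[n] = (1/6) Σ(k=0 to 5) X[k] · e^(2πikn/6)

Computing each x[n]:
x[0] = -3
x[1] = -1
x[2] = 0
x[3] = 3
x[4] = 0
x[5] = -1

x = [-3, -1, 0, 3, 0, -1]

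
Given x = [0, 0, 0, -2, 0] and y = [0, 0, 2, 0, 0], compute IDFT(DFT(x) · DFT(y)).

(x ⊛ y)[n] = Σ(m=0 to 4) x[m] · y[(n-m) mod 5]

Computing each output sample:
(x ⊛ y)[0] = -4
(x ⊛ y)[1] = 0
(x ⊛ y)[2] = 0
(x ⊛ y)[3] = 0
(x ⊛ y)[4] = 0

x ⊛ y = [-4, 0, 0, 0, 0]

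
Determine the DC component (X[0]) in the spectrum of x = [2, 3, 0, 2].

X[0] = Σ(n=0 to 3) x[n] · ω_4^0 = Σ x[n]
= (2) + (3) + (0) + (2)

X[0] = 7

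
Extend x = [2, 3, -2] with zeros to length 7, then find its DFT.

Original 3-point DFT: [3, 1.5000-4.3301i, 1.5000+4.3301i]
Zero-padded 7-point DFT provides frequency interpolation.

DFT_7([x, 0, ...]) = [3, 4.3155-0.3956i, 3.1344-3.7926i, -1.9499-2.8653i, -1.9499+2.8653i, 3.1344+3.7926i, 4.3155+0.3956i]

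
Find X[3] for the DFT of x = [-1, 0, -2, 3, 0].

X[3] = Σ(n=0 to 4) x[n] · ω_5^(3n) where ω_5 = e^(-2πi/5)
= (-1)·ω_5^0 + (0)·ω_5^3 + (-2)·ω_5^6 + (3)·ω_5^9 + (0)·ω_5^12

X[3] = -0.6910+4.7553i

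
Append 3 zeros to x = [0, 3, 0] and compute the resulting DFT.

Original 3-point DFT: [3, -1.5000-2.5981i, -1.5000+2.5981i]
Zero-padded 6-point DFT provides frequency interpolation.

DFT_6([x, 0, ...]) = [3, 1.5000-2.5981i, -1.5000-2.5981i, -3, -1.5000+2.5981i, 1.5000+2.5981i]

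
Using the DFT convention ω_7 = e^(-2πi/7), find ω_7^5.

ω_7^5 = e^(-2πi·5/7)
= cos(-2π·5/7) + i·sin(-2π·5/7)
= cos(-10π/7) + i·sin(-10π/7)

ω_7^5 = cos(-10π/7) + i·sin(-10π/7) = -0.2225+0.9749i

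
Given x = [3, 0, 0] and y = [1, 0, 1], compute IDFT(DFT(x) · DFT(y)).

(x ⊛ y)[n] = Σ(m=0 to 2) x[m] · y[(n-m) mod 3]

Computing each output sample:
(x ⊛ y)[0] = 3
(x ⊛ y)[1] = 0
(x ⊛ y)[2] = 3

x ⊛ y = [3, 0, 3]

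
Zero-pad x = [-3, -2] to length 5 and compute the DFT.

Original 2-point DFT: [-5, -1]
Zero-padded 5-point DFT provides frequency interpolation.

DFT_5([x, 0, ...]) = [-5, -3.6180+1.9021i, -1.3820+1.1756i, -1.3820-1.1756i, -3.6180-1.9021i]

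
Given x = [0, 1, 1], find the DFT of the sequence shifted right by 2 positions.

Time shift by 2: X_shifted[k] = ω_3^(2k) · X[k]
Shifted x = [1, 1, 0]

DFT(x[n-2]) = [2, 0.5000-0.8660i, 0.5000+0.8660i]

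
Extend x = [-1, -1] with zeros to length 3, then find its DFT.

Original 2-point DFT: [-2, 0]
Zero-padded 3-point DFT provides frequency interpolation.

DFT_3([x, 0, ...]) = [-2, -0.5000+0.8660i, -0.5000-0.8660i]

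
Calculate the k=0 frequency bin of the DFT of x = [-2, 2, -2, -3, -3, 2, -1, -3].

X[0] = Σ(n=0 to 7) x[n] · ω_8^0 = Σ x[n]
= (-2) + (2) + (-2) + (-3) + (-3) + (2) + (-1) + (-3)

X[0] = -10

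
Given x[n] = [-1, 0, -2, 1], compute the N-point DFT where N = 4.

X[k] = Σ(n=0 to 3) x[n] · ω_4^(nk)
where ω_4 = e^(-2πi/4)

Computing each X[k]:
X[0] = -2
X[1] = 1+1i
X[2] = -4
X[3] = 1-1i

X = [-2, 1+1i, -4, 1-1i]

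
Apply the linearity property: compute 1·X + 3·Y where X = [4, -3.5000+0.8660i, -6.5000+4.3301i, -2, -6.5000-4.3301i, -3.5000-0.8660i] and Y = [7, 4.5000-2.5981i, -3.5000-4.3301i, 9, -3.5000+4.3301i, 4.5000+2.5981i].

By linearity: DFT(1x + 3y) = 1·DFT(x) + 3·DFT(y)
= 1·[4, -3.5000+0.8660i, -6.5000+4.3301i, -2, -6.5000-4.3301i, -3.5000-0.8660i] + 3·[7, 4.5000-2.5981i, -3.5000-4.3301i, 9, -3.5000+4.3301i, 4.5000+2.5981i]

Computing element-wise:
Z[0] = 1·(4) + 3·(7) = 25
Z[1] = 1·(-3.5000+0.8660i) + 3·(4.5000-2.5981i) = 10.0000-6.9283i
Z[2] = 1·(-6.5000+4.3301i) + 3·(-3.5000-4.3301i) = -17.0000-8.6602i
Z[3] = 1·(-2) + 3·(9) = 25
Z[4] = 1·(-6.5000-4.3301i) + 3·(-3.5000+4.3301i) = -17.0000+8.6602i
Z[5] = 1·(-3.5000-0.8660i) + 3·(4.5000+2.5981i) = 10.0000+6.9283i

DFT(1x + 3y) = 1·X + 3·Y = [25, 10.0000-6.9283i, -17.0000-8.6602i, 25, -17.0000+8.6602i, 10.0000+6.9283i]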